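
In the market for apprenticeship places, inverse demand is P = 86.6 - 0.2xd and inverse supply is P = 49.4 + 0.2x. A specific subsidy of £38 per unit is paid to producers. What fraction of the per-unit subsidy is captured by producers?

Producer share = 0.5

Pre-subsidy: 86.6 - 0.2x = 49.4 + 0.2x gives x* = 93 and P* = 68.
With the subsidy, sellers receive Ps = Pb + 38 for each unit, where Pb is the price buyers pay.
On the curves, Pb = 86.6 - 0.2x and Ps = 49.4 + 0.2x; the wedge Ps − Pb = 38 gives 49.4 + 0.2x − (86.6 - 0.2x) = 38, so x' = 188.
Then Pb = 86.6 − 0.2·188 = 49 and Ps = 49.4 + 0.2·188 = 87.
Buyers' price falls by P* − Pb = 68 − 49 = 19; sellers' price rises by Ps − P* = 87 − 68 = 19.
So producers capture 19/38 = 0.5 of each unit of subsidy.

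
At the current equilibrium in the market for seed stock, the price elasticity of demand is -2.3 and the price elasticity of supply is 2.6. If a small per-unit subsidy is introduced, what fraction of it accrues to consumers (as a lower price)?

For a small subsidy around the equilibrium, the benefit split depends on the relative slopes, which at a point are proportional to the elasticities.
Buyer share = εs/(εs + |εd|) = 2.6/(2.6 + 2.3) = 26/49; seller share = |εd|/(εs + |εd|) = 23/49.

Consumer share = 26/49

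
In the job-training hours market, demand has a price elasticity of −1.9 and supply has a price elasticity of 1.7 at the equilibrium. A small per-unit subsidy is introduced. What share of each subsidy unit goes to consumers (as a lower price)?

Consumer share = 17/36

For a small subsidy around the equilibrium, the benefit split depends on the relative slopes, which at a point are proportional to the elasticities.
Buyer share = εs/(εs + |εd|) = 1.7/(1.7 + 1.9) = 17/36; seller share = |εd|/(εs + |εd|) = 19/36.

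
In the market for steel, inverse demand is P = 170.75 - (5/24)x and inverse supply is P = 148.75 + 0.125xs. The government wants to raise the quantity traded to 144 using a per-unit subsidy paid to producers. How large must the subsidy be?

Required subsidy s = 26 per unit

At x = 144, from the demand curve buyers pay Pb = 170.75 − (5/24)·144 = 140.75; from the supply curve sellers need Ps = 148.75 + 0.125·144 = 166.75.
The subsidy must fill the gap: s = Ps − Pb = 166.75 − 140.75 = 26.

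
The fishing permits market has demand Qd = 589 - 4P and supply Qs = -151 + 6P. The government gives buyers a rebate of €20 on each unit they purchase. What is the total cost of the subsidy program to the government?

Government cost = €6820

Pre-subsidy: 589 - 4P = -151 + 6P gives P* = 74, Q* = 293.
With the rebate, buyers effectively pay Pb = Ps − 20, where Ps is the price sellers receive.
Demand in terms of Ps becomes Qd = 589 − 4(Ps − 20) = 669 - 4Ps. Setting this equal to supply: 669 - 4Ps = -151 + 6Ps, so Ps = 82.
Buyers pay Pb = 82 − 20 = 62; Q' = -151 + 6·82 = 341.
Government outlay = subsidy × quantity = 20 × 341 = 6820.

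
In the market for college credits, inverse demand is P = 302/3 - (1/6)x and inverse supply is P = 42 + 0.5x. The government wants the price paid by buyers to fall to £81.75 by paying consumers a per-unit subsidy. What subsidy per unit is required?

Required subsidy s = £17 per unit

At a buyer price of 81.75, quantity demanded is 604 − 6·81.75 = 113.5.
Sellers supply 113.5 only when they receive Ps = 42 + 0.5·113.5 = 98.75.
s = Ps − Pb = 98.75 − 81.75 = 17.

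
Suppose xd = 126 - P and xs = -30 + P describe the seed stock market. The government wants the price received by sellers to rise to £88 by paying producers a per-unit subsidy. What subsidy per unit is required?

At a seller price of 88, quantity supplied is -30 + 1·88 = 58.
Buyers absorb 58 only when they pay Pb with 126 − 1·Pb = 58, i.e. Pb = 68.
s = Ps − Pb = 88 − 68 = 20.

Required subsidy s = £20 per unit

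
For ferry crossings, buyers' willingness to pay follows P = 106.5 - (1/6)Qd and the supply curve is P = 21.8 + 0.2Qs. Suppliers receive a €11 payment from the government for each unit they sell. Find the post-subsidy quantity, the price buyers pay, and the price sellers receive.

Q' = 261; buyers pay €63; sellers receive €74

Pre-subsidy: 106.5 - (1/6)Q = 21.8 + 0.2Q gives Q* = 231 and P* = 68.
With the subsidy, sellers receive Ps = Pb + 11 for each unit, where Pb is the price buyers pay.
On the curves, Pb = 106.5 - (1/6)Q and Ps = 21.8 + 0.2Q; the wedge Ps − Pb = 11 gives 21.8 + 0.2Q − (106.5 - (1/6)Q) = 11, so Q' = 261.
Then Pb = 106.5 − (1/6)·261 = 63 and Ps = 21.8 + 0.2·261 = 74.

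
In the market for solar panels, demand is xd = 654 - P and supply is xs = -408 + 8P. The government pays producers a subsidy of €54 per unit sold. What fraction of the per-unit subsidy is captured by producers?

Pre-subsidy: 654 - P = -408 + 8P gives P* = 118, x* = 536.
With the subsidy, sellers receive Ps = Pb + 54 for each unit, where Pb is the price buyers pay.
Supply in terms of Pb becomes xs = -408 + 8(Pb + 54) = 24 + 8Pb. Setting this equal to demand: 654 - Pb = 24 + 8Pb, so Pb = 70.
Sellers receive Ps = 70 + 54 = 124; x' = 654 − 1·70 = 584.
Buyers' price falls by P* − Pb = 118 − 70 = 48; sellers' price rises by Ps − P* = 124 − 118 = 6.
So producers capture 6/54 = 1/9 of each unit of subsidy.

Producer share = 1/9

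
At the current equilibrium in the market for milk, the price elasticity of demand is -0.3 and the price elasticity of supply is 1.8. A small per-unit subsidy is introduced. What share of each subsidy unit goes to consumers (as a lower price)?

For a small subsidy around the equilibrium, the benefit split depends on the relative slopes, which at a point are proportional to the elasticities.
Buyer share = εs/(εs + |εd|) = 1.8/(1.8 + 0.3) = 6/7; seller share = |εd|/(εs + |εd|) = 1/7.

Consumer share = 6/7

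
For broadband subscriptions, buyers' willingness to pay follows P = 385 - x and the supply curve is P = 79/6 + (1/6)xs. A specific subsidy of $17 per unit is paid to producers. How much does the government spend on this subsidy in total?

Government cost = 39661/7

Pre-subsidy: 385 - x = 79/6 + (1/6)x gives x* = 2231/7 and P* = 464/7.
With the subsidy, sellers receive Ps = Pb + 17 for each unit, where Pb is the price buyers pay.
On the curves, Pb = 385 - x and Ps = 79/6 + (1/6)x; the wedge Ps − Pb = 17 gives 79/6 + (1/6)x − (385 - x) = 17, so x' = 2333/7.
Then Pb = 385 − 1·(2333/7) = 362/7 and Ps = 79/6 + (1/6)·(2333/7) = 481/7.
Government outlay = subsidy × quantity = 17 × 2333/7 = 39661/7.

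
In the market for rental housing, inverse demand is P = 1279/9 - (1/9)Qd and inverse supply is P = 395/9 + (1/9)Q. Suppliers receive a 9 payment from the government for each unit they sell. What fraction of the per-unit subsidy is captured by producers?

Pre-subsidy: 1279/9 - (1/9)Q = 395/9 + (1/9)Q gives Q* = 442 and P* = 93.
With the subsidy, sellers receive Ps = Pb + 9 for each unit, where Pb is the price buyers pay.
On the curves, Pb = 1279/9 - (1/9)Q and Ps = 395/9 + (1/9)Q; the wedge Ps − Pb = 9 gives 395/9 + (1/9)Q − (1279/9 - (1/9)Q) = 9, so Q' = 482.5.
Then Pb = 1279/9 − (1/9)·482.5 = 88.5 and Ps = 395/9 + (1/9)·482.5 = 97.5.
Buyers' price falls by P* − Pb = 93 − 88.5 = 4.5; sellers' price rises by Ps − P* = 97.5 − 93 = 4.5.
So producers capture 4.5/9 = 0.5 of each unit of subsidy.

Producer share = 0.5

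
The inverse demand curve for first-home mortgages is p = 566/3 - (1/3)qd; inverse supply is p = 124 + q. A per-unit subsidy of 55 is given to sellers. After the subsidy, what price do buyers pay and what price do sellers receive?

Pre-subsidy: 566/3 - (1/3)q = 124 + q gives q* = 48.5 and p* = 172.5.
With the subsidy, sellers receive ps = pb + 55 for each unit, where pb is the price buyers pay.
On the curves, pb = 566/3 - (1/3)q and ps = 124 + q; the wedge ps − pb = 55 gives 124 + q − (566/3 - (1/3)q) = 55, so q' = 89.75.
Then pb = 566/3 − (1/3)·89.75 = 158.75 and ps = 124 + 1·89.75 = 213.75.

Buyers pay 158.75; sellers receive 213.75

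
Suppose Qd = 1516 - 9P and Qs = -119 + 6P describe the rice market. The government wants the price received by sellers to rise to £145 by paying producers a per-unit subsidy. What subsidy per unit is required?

Required subsidy s = £60 per unit

At a seller price of 145, quantity supplied is -119 + 6·145 = 751.
Buyers absorb 751 only when they pay Pb with 1516 − 9·Pb = 751, i.e. Pb = 85.
s = Ps − Pb = 145 − 85 = 60.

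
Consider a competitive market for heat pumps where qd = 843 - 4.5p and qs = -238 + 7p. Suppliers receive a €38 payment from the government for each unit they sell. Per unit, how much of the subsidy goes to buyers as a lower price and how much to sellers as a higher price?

Buyers gain 532/23 per unit; sellers gain 342/23 per unit

Pre-subsidy: 843 - 4.5p = -238 + 7p gives p* = 94, q* = 420.
With the subsidy, sellers receive ps = pb + 38 for each unit, where pb is the price buyers pay.
Supply in terms of pb becomes qs = -238 + 7(pb + 38) = 28 + 7pb. Setting this equal to demand: 843 - 4.5pb = 28 + 7pb, so pb = 1630/23.
Sellers receive ps = 1630/23 + 38 = 2504/23; q' = 843 − 4.5·(1630/23) = 12054/23.
Buyers' price falls by p* − pb = 94 − 1630/23 = 532/23; sellers' price rises by ps − p* = 2504/23 − 94 = 342/23.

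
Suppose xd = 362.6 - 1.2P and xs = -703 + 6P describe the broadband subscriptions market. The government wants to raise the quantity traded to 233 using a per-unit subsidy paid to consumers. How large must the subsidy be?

At x = 233, invert demand for the buyer price: Pb = (362.6 − 233)/1.2 = 108; invert supply for the seller price: Ps = (233 − (-703))/6 = 156.
The subsidy must fill the gap: s = Ps − Pb = 156 − 108 = 48.

Required subsidy s = 48 per unit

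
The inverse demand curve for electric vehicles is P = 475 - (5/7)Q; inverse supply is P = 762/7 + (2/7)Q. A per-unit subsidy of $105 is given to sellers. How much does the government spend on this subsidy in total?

Government cost = $49470

Pre-subsidy: 475 - (5/7)Q = 762/7 + (2/7)Q gives Q* = 2563/7 and P* = 10460/49.
With the subsidy, sellers receive Ps = Pb + 105 for each unit, where Pb is the price buyers pay.
On the curves, Pb = 475 - (5/7)Q and Ps = 762/7 + (2/7)Q; the wedge Ps − Pb = 105 gives 762/7 + (2/7)Q − (475 - (5/7)Q) = 105, so Q' = 3298/7.
Then Pb = 475 − (5/7)·(3298/7) = 6785/49 and Ps = 762/7 + (2/7)·(3298/7) = 11930/49.
Government outlay = subsidy × quantity = 105 × 3298/7 = 49470.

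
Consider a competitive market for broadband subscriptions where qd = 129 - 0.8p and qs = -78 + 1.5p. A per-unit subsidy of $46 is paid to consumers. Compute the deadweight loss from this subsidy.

Deadweight loss = $552

Pre-subsidy: 129 - 0.8p = -78 + 1.5p gives p* = 90, q* = 57.
With the rebate, buyers effectively pay pb = ps − 46, where ps is the price sellers receive.
Demand in terms of ps becomes qd = 129 − 0.8(ps − 46) = 165.8 - 0.8ps. Setting this equal to supply: 165.8 - 0.8ps = -78 + 1.5ps, so ps = 106.
Buyers pay pb = 106 − 46 = 60; q' = -78 + 1.5·106 = 81.
The subsidy expands output by 81 − 57 = 24 past the efficient level; on those units the gap between marginal cost and willingness to pay runs from 0 up to 46.
DWL = ½ × 46 × 24 = 552.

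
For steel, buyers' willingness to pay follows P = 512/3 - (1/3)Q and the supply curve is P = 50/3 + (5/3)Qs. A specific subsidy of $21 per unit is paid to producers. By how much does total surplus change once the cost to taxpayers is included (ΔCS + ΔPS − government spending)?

Pre-subsidy: 512/3 - (1/3)Q = 50/3 + (5/3)Q gives Q* = 77 and P* = 145.
With the subsidy, sellers receive Ps = Pb + 21 for each unit, where Pb is the price buyers pay.
On the curves, Pb = 512/3 - (1/3)Q and Ps = 50/3 + (5/3)Q; the wedge Ps − Pb = 21 gives 50/3 + (5/3)Q − (512/3 - (1/3)Q) = 21, so Q' = 87.5.
Then Pb = 512/3 − (1/3)·87.5 = 141.5 and Ps = 50/3 + (5/3)·87.5 = 162.5.
ΔCS = ½(77 + 87.5)(145 − 141.5) = 287.875; ΔPS = ½(77 + 87.5)(162.5 − 145) = 1439.375.
Government spending = 21 × 87.5 = 1837.5.
Net change = 287.875 + 1439.375 − 1837.5 = -110.25. The loss equals the DWL triangle ½·21·10.5.

Net change in total surplus = -$110.25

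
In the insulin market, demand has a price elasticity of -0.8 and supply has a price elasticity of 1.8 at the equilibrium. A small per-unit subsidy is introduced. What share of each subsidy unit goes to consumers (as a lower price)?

For a small subsidy around the equilibrium, the benefit split depends on the relative slopes, which at a point are proportional to the elasticities.
Buyer share = εs/(εs + |εd|) = 1.8/(1.8 + 0.8) = 9/13; seller share = |εd|/(εs + |εd|) = 4/13.

Consumer share = 9/13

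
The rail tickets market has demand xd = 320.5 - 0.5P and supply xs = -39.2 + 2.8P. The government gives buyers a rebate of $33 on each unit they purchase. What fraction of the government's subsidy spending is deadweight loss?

DWL / government spending = 0.025

Pre-subsidy: 320.5 - 0.5P = -39.2 + 2.8P gives P* = 109, x* = 266.
With the rebate, buyers effectively pay Pb = Ps − 33, where Ps is the price sellers receive.
Demand in terms of Ps becomes xd = 320.5 − 0.5(Ps − 33) = 337 - 0.5Ps. Setting this equal to supply: 337 - 0.5Ps = -39.2 + 2.8Ps, so Ps = 114.
Buyers pay Pb = 114 − 33 = 81; x' = -39.2 + 2.8·114 = 280.
ΔCS = ½(266 + 280)(109 − 81) = 7644; ΔPS = ½(266 + 280)(114 − 109) = 1365.
Government spending = 33 × 280 = 9240.
DWL = ½ × 33 × (280 − 266) = 231; fraction = 231 / 9240 = 0.025.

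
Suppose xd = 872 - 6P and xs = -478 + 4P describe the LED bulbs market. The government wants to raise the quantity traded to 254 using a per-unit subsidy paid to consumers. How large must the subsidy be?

At x = 254, invert demand for the buyer price: Pb = (872 − 254)/6 = 103; invert supply for the seller price: Ps = (254 − (-478))/4 = 183.
The subsidy must fill the gap: s = Ps − Pb = 183 − 103 = 80.

Required subsidy s = 80 per unit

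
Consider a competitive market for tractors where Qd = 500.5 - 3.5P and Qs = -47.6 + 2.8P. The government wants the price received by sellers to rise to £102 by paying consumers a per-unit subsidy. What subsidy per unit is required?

Required subsidy s = £27 per unit

At a seller price of 102, quantity supplied is -47.6 + 2.8·102 = 238.
Buyers absorb 238 only when they pay Pb with 500.5 − 3.5·Pb = 238, i.e. Pb = 75.
s = Ps − Pb = 102 − 75 = 27.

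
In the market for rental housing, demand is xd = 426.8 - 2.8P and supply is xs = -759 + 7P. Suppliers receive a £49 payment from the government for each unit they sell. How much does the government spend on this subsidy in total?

Pre-subsidy: 426.8 - 2.8P = -759 + 7P gives P* = 121, x* = 88.
With the subsidy, sellers receive Ps = Pb + 49 for each unit, where Pb is the price buyers pay.
Supply in terms of Pb becomes xs = -759 + 7(Pb + 49) = -416 + 7Pb. Setting this equal to demand: 426.8 - 2.8Pb = -416 + 7Pb, so Pb = 86.
Sellers receive Ps = 86 + 49 = 135; x' = 426.8 − 2.8·86 = 186.
Government outlay = subsidy × quantity = 49 × 186 = 9114.

Government cost = £9114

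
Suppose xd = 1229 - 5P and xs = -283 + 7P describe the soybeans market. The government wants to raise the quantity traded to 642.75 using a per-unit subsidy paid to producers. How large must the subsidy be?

Required subsidy s = 15 per unit

At x = 642.75, invert demand for the buyer price: Pb = (1229 − 642.75)/5 = 117.25; invert supply for the seller price: Ps = (642.75 − (-283))/7 = 132.25.
The subsidy must fill the gap: s = Ps − Pb = 132.25 − 117.25 = 15.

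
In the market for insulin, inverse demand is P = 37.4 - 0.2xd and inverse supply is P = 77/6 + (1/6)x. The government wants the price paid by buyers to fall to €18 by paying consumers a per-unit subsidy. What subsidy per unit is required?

At a buyer price of 18, quantity demanded is 187 − 5·18 = 97.
Sellers supply 97 only when they receive Ps = 77/6 + (1/6)·97 = 29.
s = Ps − Pb = 29 − 18 = 11.

Required subsidy s = €11 per unit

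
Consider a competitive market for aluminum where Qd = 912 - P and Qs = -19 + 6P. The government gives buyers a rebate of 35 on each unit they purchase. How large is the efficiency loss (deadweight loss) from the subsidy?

Deadweight loss = 525

Pre-subsidy: 912 - P = -19 + 6P gives P* = 133, Q* = 779.
With the rebate, buyers effectively pay Pb = Ps − 35, where Ps is the price sellers receive.
Demand in terms of Ps becomes Qd = 912 − 1(Ps − 35) = 947 - Ps. Setting this equal to supply: 947 - Ps = -19 + 6Ps, so Ps = 138.
Buyers pay Pb = 138 − 35 = 103; Q' = -19 + 6·138 = 809.
The subsidy expands output by 809 − 779 = 30 past the efficient level; on those units the gap between marginal cost and willingness to pay runs from 0 up to 35.
DWL = ½ × 35 × 30 = 525.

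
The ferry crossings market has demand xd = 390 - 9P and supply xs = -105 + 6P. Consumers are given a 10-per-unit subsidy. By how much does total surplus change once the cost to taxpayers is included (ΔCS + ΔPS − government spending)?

Pre-subsidy: 390 - 9P = -105 + 6P gives P* = 33, x* = 93.
With the rebate, buyers effectively pay Pb = Ps − 10, where Ps is the price sellers receive.
Demand in terms of Ps becomes xd = 390 − 9(Ps − 10) = 480 - 9Ps. Setting this equal to supply: 480 - 9Ps = -105 + 6Ps, so Ps = 39.
Buyers pay Pb = 39 − 10 = 29; x' = -105 + 6·39 = 129.
ΔCS = ½(93 + 129)(33 − 29) = 444; ΔPS = ½(93 + 129)(39 − 33) = 666.
Government spending = 10 × 129 = 1290.
Net change = 444 + 666 − 1290 = -180. The loss equals the DWL triangle ½·10·36.

Net change in total surplus = -180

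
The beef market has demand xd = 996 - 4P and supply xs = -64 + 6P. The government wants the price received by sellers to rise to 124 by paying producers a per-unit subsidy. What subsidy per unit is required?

At a seller price of 124, quantity supplied is -64 + 6·124 = 680.
Buyers absorb 680 only when they pay Pb with 996 − 4·Pb = 680, i.e. Pb = 79.
s = Ps − Pb = 124 − 79 = 45.

Required subsidy s = 45 per unit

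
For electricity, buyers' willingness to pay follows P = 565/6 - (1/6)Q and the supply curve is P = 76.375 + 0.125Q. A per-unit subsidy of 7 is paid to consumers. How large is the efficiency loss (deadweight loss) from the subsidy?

Pre-subsidy: 565/6 - (1/6)Q = 76.375 + 0.125Q gives Q* = 61 and P* = 84.
With the rebate, buyers effectively pay Pb = Ps − 7, where Ps is the price sellers receive.
On the curves, Pb = 565/6 - (1/6)Q and Ps = 76.375 + 0.125Q; the wedge Ps − Pb = 7 gives 76.375 + 0.125Q − (565/6 - (1/6)Q) = 7, so Q' = 85.
Then Pb = 565/6 − (1/6)·85 = 80 and Ps = 76.375 + 0.125·85 = 87.
The subsidy expands output by 85 − 61 = 24 past the efficient level; on those units the gap between marginal cost and willingness to pay runs from 0 up to 7.
DWL = ½ × 7 × 24 = 84.

Deadweight loss = 84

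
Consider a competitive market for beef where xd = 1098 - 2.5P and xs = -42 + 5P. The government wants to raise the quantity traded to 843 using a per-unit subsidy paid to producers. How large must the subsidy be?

At x = 843, invert demand for the buyer price: Pb = (1098 − 843)/2.5 = 102; invert supply for the seller price: Ps = (843 − (-42))/5 = 177.
The subsidy must fill the gap: s = Ps − Pb = 177 − 102 = 75.

Required subsidy s = 75 per unit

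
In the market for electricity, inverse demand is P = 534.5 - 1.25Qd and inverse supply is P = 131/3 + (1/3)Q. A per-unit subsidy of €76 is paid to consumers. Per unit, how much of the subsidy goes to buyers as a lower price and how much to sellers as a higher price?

Buyers gain €60 per unit; sellers gain €16 per unit

Pre-subsidy: 534.5 - 1.25Q = 131/3 + (1/3)Q gives Q* = 310 and P* = 147.
With the rebate, buyers effectively pay Pb = Ps − 76, where Ps is the price sellers receive.
On the curves, Pb = 534.5 - 1.25Q and Ps = 131/3 + (1/3)Q; the wedge Ps − Pb = 76 gives 131/3 + (1/3)Q − (534.5 - 1.25Q) = 76, so Q' = 358.
Then Pb = 534.5 − 1.25·358 = 87 and Ps = 131/3 + (1/3)·358 = 163.
Buyers' price falls by P* − Pb = 147 − 87 = 60; sellers' price rises by Ps − P* = 163 − 147 = 16.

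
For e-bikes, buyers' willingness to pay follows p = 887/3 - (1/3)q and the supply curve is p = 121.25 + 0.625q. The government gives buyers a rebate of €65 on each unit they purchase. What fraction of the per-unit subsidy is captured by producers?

Pre-subsidy: 887/3 - (1/3)q = 121.25 + 0.625q gives q* = 182 and p* = 235.
With the rebate, buyers effectively pay pb = ps − 65, where ps is the price sellers receive.
On the curves, pb = 887/3 - (1/3)q and ps = 121.25 + 0.625q; the wedge ps − pb = 65 gives 121.25 + 0.625q − (887/3 - (1/3)q) = 65, so q' = 5746/23.
Then pb = 887/3 − (1/3)·(5746/23) = 4885/23 and ps = 121.25 + 0.625·(5746/23) = 6380/23.
Buyers' price falls by p* − pb = 235 − 4885/23 = 520/23; sellers' price rises by ps − p* = 6380/23 − 235 = 975/23.
So producers capture (975/23)/65 = 15/23 of each unit of subsidy.

Producer share = 15/23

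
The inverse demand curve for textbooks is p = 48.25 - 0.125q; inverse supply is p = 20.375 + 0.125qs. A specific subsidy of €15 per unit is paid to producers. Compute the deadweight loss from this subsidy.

Pre-subsidy: 48.25 - 0.125q = 20.375 + 0.125q gives q* = 111.5 and p* = 34.3125.
With the subsidy, sellers receive ps = pb + 15 for each unit, where pb is the price buyers pay.
On the curves, pb = 48.25 - 0.125q and ps = 20.375 + 0.125q; the wedge ps − pb = 15 gives 20.375 + 0.125q − (48.25 - 0.125q) = 15, so q' = 171.5.
Then pb = 48.25 − 0.125·171.5 = 26.8125 and ps = 20.375 + 0.125·171.5 = 41.8125.
The subsidy expands output by 171.5 − 111.5 = 60 past the efficient level; on those units the gap between marginal cost and willingness to pay runs from 0 up to 15.
DWL = ½ × 15 × 60 = 450.

Deadweight loss = €450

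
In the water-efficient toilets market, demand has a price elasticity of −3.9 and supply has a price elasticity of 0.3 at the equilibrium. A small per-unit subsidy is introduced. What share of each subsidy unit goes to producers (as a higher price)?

For a small subsidy around the equilibrium, the benefit split depends on the relative slopes, which at a point are proportional to the elasticities.
Buyer share = εs/(εs + |εd|) = 0.3/(0.3 + 3.9) = 1/14; seller share = |εd|/(εs + |εd|) = 13/14.
So producers capture 13/14 of the subsidy.

Producer share = 13/14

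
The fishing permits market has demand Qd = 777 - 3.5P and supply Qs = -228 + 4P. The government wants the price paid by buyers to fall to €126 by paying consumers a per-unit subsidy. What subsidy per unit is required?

Required subsidy s = €15 per unit

At a buyer price of 126, quantity demanded is 777 − 3.5·126 = 336.
Sellers supply 336 only when they receive Ps with -228 + 4·Ps = 336, i.e. Ps = 141.
s = Ps − Pb = 141 − 126 = 15.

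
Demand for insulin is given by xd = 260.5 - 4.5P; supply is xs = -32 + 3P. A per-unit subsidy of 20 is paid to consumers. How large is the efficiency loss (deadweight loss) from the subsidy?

Deadweight loss = 360

Pre-subsidy: 260.5 - 4.5P = -32 + 3P gives P* = 39, x* = 85.
With the rebate, buyers effectively pay Pb = Ps − 20, where Ps is the price sellers receive.
Demand in terms of Ps becomes xd = 260.5 − 4.5(Ps − 20) = 350.5 - 4.5Ps. Setting this equal to supply: 350.5 - 4.5Ps = -32 + 3Ps, so Ps = 51.
Buyers pay Pb = 51 − 20 = 31; x' = -32 + 3·51 = 121.
The subsidy expands output by 121 − 85 = 36 past the efficient level; on those units the gap between marginal cost and willingness to pay runs from 0 up to 20.
DWL = ½ × 20 × 36 = 360.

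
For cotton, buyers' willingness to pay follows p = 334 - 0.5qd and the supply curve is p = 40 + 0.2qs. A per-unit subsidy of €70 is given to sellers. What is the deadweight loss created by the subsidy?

Deadweight loss = €3500

Pre-subsidy: 334 - 0.5q = 40 + 0.2q gives q* = 420 and p* = 124.
With the subsidy, sellers receive ps = pb + 70 for each unit, where pb is the price buyers pay.
On the curves, pb = 334 - 0.5q and ps = 40 + 0.2q; the wedge ps − pb = 70 gives 40 + 0.2q − (334 - 0.5q) = 70, so q' = 520.
Then pb = 334 − 0.5·520 = 74 and ps = 40 + 0.2·520 = 144.
The subsidy expands output by 520 − 420 = 100 past the efficient level; on those units the gap between marginal cost and willingness to pay runs from 0 up to 70.
DWL = ½ × 70 × 100 = 3500.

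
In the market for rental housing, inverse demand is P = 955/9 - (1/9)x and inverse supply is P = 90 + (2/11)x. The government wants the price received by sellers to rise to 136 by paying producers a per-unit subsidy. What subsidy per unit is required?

Required subsidy s = 58 per unit

At a seller price of 136, quantity supplied is -495 + 5.5·136 = 253.
Buyers absorb 253 only when they pay Pb = 955/9 − (1/9)·253 = 78.
s = Ps − Pb = 136 − 78 = 58.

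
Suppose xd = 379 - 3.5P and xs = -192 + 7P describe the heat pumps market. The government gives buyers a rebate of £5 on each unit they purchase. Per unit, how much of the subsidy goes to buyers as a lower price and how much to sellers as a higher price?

Buyers gain 10/3 per unit; sellers gain 5/3 per unit

Pre-subsidy: 379 - 3.5P = -192 + 7P gives P* = 1142/21, x* = 566/3.
With the rebate, buyers effectively pay Pb = Ps − 5, where Ps is the price sellers receive.
Demand in terms of Ps becomes xd = 379 − 3.5(Ps − 5) = 396.5 - 3.5Ps. Setting this equal to supply: 396.5 - 3.5Ps = -192 + 7Ps, so Ps = 1177/21.
Buyers pay Pb = 1177/21 − 5 = 1072/21; x' = -192 + 7·(1177/21) = 601/3.
Buyers' price falls by P* − Pb = 1142/21 − 1072/21 = 10/3; sellers' price rises by Ps − P* = 1177/21 − 1142/21 = 5/3.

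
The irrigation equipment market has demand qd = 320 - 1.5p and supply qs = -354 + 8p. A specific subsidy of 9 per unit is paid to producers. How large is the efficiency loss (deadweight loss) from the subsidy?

Pre-subsidy: 320 - 1.5p = -354 + 8p gives p* = 1348/19, q* = 4058/19.
With the subsidy, sellers receive ps = pb + 9 for each unit, where pb is the price buyers pay.
Supply in terms of pb becomes qs = -354 + 8(pb + 9) = -282 + 8pb. Setting this equal to demand: 320 - 1.5pb = -282 + 8pb, so pb = 1204/19.
Sellers receive ps = 1204/19 + 9 = 1375/19; q' = 320 − 1.5·(1204/19) = 4274/19.
The subsidy expands output by 4274/19 − 4058/19 = 216/19 past the efficient level; on those units the gap between marginal cost and willingness to pay runs from 0 up to 9.
DWL = ½ × 9 × 216/19 = 972/19.

Deadweight loss = 972/19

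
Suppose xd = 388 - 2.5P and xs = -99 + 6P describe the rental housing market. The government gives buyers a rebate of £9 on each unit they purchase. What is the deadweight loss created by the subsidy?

Deadweight loss = 1215/17

Pre-subsidy: 388 - 2.5P = -99 + 6P gives P* = 974/17, x* = 4161/17.
With the rebate, buyers effectively pay Pb = Ps − 9, where Ps is the price sellers receive.
Demand in terms of Ps becomes xd = 388 − 2.5(Ps − 9) = 410.5 - 2.5Ps. Setting this equal to supply: 410.5 - 2.5Ps = -99 + 6Ps, so Ps = 1019/17.
Buyers pay Pb = 1019/17 − 9 = 866/17; x' = -99 + 6·(1019/17) = 4431/17.
The subsidy expands output by 4431/17 − 4161/17 = 270/17 past the efficient level; on those units the gap between marginal cost and willingness to pay runs from 0 up to 9.
DWL = ½ × 9 × 270/17 = 1215/17.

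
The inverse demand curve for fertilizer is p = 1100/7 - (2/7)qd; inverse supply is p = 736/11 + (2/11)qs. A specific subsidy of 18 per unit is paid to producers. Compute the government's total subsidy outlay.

Government cost = 4167

Pre-subsidy: 1100/7 - (2/7)q = 736/11 + (2/11)q gives q* = 193 and p* = 102.
With the subsidy, sellers receive ps = pb + 18 for each unit, where pb is the price buyers pay.
On the curves, pb = 1100/7 - (2/7)q and ps = 736/11 + (2/11)q; the wedge ps − pb = 18 gives 736/11 + (2/11)q − (1100/7 - (2/7)q) = 18, so q' = 231.5.
Then pb = 1100/7 − (2/7)·231.5 = 91 and ps = 736/11 + (2/11)·231.5 = 109.
Government outlay = subsidy × quantity = 18 × 231.5 = 4167.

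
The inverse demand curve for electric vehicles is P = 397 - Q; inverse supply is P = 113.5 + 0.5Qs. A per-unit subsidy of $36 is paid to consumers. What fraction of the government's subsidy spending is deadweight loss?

DWL / government spending = 4/71

Pre-subsidy: 397 - Q = 113.5 + 0.5Q gives Q* = 189 and P* = 208.
With the rebate, buyers effectively pay Pb = Ps − 36, where Ps is the price sellers receive.
On the curves, Pb = 397 - Q and Ps = 113.5 + 0.5Q; the wedge Ps − Pb = 36 gives 113.5 + 0.5Q − (397 - Q) = 36, so Q' = 213.
Then Pb = 397 − 1·213 = 184 and Ps = 113.5 + 0.5·213 = 220.
ΔCS = ½(189 + 213)(208 − 184) = 4824; ΔPS = ½(189 + 213)(220 − 208) = 2412.
Government spending = 36 × 213 = 7668.
DWL = ½ × 36 × (213 − 189) = 432; fraction = 432 / 7668 = 4/71.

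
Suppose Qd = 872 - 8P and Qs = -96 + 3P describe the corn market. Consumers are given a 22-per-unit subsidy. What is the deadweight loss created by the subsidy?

Pre-subsidy: 872 - 8P = -96 + 3P gives P* = 88, Q* = 168.
With the rebate, buyers effectively pay Pb = Ps − 22, where Ps is the price sellers receive.
Demand in terms of Ps becomes Qd = 872 − 8(Ps − 22) = 1048 - 8Ps. Setting this equal to supply: 1048 - 8Ps = -96 + 3Ps, so Ps = 104.
Buyers pay Pb = 104 − 22 = 82; Q' = -96 + 3·104 = 216.
The subsidy expands output by 216 − 168 = 48 past the efficient level; on those units the gap between marginal cost and willingness to pay runs from 0 up to 22.
DWL = ½ × 22 × 48 = 528.

Deadweight loss = 528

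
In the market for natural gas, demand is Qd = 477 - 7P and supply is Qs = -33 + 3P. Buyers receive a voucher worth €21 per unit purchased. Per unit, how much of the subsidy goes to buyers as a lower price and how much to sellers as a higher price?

Pre-subsidy: 477 - 7P = -33 + 3P gives P* = 51, Q* = 120.
With the rebate, buyers effectively pay Pb = Ps − 21, where Ps is the price sellers receive.
Demand in terms of Ps becomes Qd = 477 − 7(Ps − 21) = 624 - 7Ps. Setting this equal to supply: 624 - 7Ps = -33 + 3Ps, so Ps = 65.7.
Buyers pay Pb = 65.7 − 21 = 44.7; Q' = -33 + 3·65.7 = 164.1.
Buyers' price falls by P* − Pb = 51 − 44.7 = 6.3; sellers' price rises by Ps − P* = 65.7 − 51 = 14.7.

Buyers gain €6.3 per unit; sellers gain €14.7 per unit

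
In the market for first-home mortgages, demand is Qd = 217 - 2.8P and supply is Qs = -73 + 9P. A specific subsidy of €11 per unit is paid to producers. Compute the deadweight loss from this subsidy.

Deadweight loss = 7623/59

Pre-subsidy: 217 - 2.8P = -73 + 9P gives P* = 1450/59, Q* = 8743/59.
With the subsidy, sellers receive Ps = Pb + 11 for each unit, where Pb is the price buyers pay.
Supply in terms of Pb becomes Qs = -73 + 9(Pb + 11) = 26 + 9Pb. Setting this equal to demand: 217 - 2.8Pb = 26 + 9Pb, so Pb = 955/59.
Sellers receive Ps = 955/59 + 11 = 1604/59; Q' = 217 − 2.8·(955/59) = 10129/59.
The subsidy expands output by 10129/59 − 8743/59 = 1386/59 past the efficient level; on those units the gap between marginal cost and willingness to pay runs from 0 up to 11.
DWL = ½ × 11 × 1386/59 = 7623/59.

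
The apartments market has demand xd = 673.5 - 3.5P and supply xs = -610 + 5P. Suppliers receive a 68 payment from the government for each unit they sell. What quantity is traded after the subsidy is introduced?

x' = 285

Pre-subsidy: 673.5 - 3.5P = -610 + 5P gives P* = 151, x* = 145.
With the subsidy, sellers receive Ps = Pb + 68 for each unit, where Pb is the price buyers pay.
Supply in terms of Pb becomes xs = -610 + 5(Pb + 68) = -270 + 5Pb. Setting this equal to demand: 673.5 - 3.5Pb = -270 + 5Pb, so Pb = 111.
Sellers receive Ps = 111 + 68 = 179; x' = 673.5 − 3.5·111 = 285.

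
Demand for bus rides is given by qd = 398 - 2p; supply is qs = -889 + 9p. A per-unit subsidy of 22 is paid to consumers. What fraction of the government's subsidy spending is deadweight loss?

DWL / government spending = 0.09

Pre-subsidy: 398 - 2p = -889 + 9p gives p* = 117, q* = 164.
With the rebate, buyers effectively pay pb = ps − 22, where ps is the price sellers receive.
Demand in terms of ps becomes qd = 398 − 2(ps − 22) = 442 - 2ps. Setting this equal to supply: 442 - 2ps = -889 + 9ps, so ps = 121.
Buyers pay pb = 121 − 22 = 99; q' = -889 + 9·121 = 200.
ΔCS = ½(164 + 200)(117 − 99) = 3276; ΔPS = ½(164 + 200)(121 − 117) = 728.
Government spending = 22 × 200 = 4400.
DWL = ½ × 22 × (200 − 164) = 396; fraction = 396 / 4400 = 0.09.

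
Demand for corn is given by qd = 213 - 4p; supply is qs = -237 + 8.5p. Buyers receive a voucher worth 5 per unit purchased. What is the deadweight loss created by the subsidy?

Deadweight loss = 34

Pre-subsidy: 213 - 4p = -237 + 8.5p gives p* = 36, q* = 69.
With the rebate, buyers effectively pay pb = ps − 5, where ps is the price sellers receive.
Demand in terms of ps becomes qd = 213 − 4(ps − 5) = 233 - 4ps. Setting this equal to supply: 233 - 4ps = -237 + 8.5ps, so ps = 37.6.
Buyers pay pb = 37.6 − 5 = 32.6; q' = -237 + 8.5·37.6 = 82.6.
The subsidy expands output by 82.6 − 69 = 13.6 past the efficient level; on those units the gap between marginal cost and willingness to pay runs from 0 up to 5.
DWL = ½ × 5 × 13.6 = 34.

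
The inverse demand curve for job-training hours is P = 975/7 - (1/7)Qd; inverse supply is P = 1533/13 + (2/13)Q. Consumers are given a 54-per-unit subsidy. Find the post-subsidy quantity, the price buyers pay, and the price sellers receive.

Q' = 254; buyers pay 103; sellers receive 157

Pre-subsidy: 975/7 - (1/7)Q = 1533/13 + (2/13)Q gives Q* = 72 and P* = 129.
With the rebate, buyers effectively pay Pb = Ps − 54, where Ps is the price sellers receive.
On the curves, Pb = 975/7 - (1/7)Q and Ps = 1533/13 + (2/13)Q; the wedge Ps − Pb = 54 gives 1533/13 + (2/13)Q − (975/7 - (1/7)Q) = 54, so Q' = 254.
Then Pb = 975/7 − (1/7)·254 = 103 and Ps = 1533/13 + (2/13)·254 = 157.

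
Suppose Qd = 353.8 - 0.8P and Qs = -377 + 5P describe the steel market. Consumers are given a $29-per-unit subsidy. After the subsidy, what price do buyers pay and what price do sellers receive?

Pre-subsidy: 353.8 - 0.8P = -377 + 5P gives P* = 126, Q* = 253.
With the rebate, buyers effectively pay Pb = Ps − 29, where Ps is the price sellers receive.
Demand in terms of Ps becomes Qd = 353.8 − 0.8(Ps − 29) = 377 - 0.8Ps. Setting this equal to supply: 377 - 0.8Ps = -377 + 5Ps, so Ps = 130.
Buyers pay Pb = 130 − 29 = 101; Q' = -377 + 5·130 = 273.

Buyers pay $101; sellers receive $130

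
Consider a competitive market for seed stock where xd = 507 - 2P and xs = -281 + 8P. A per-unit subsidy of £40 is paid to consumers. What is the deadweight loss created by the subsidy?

Pre-subsidy: 507 - 2P = -281 + 8P gives P* = 78.8, x* = 349.4.
With the rebate, buyers effectively pay Pb = Ps − 40, where Ps is the price sellers receive.
Demand in terms of Ps becomes xd = 507 − 2(Ps − 40) = 587 - 2Ps. Setting this equal to supply: 587 - 2Ps = -281 + 8Ps, so Ps = 86.8.
Buyers pay Pb = 86.8 − 40 = 46.8; x' = -281 + 8·86.8 = 413.4.
The subsidy expands output by 413.4 − 349.4 = 64 past the efficient level; on those units the gap between marginal cost and willingness to pay runs from 0 up to 40.
DWL = ½ × 40 × 64 = 1280.

Deadweight loss = £1280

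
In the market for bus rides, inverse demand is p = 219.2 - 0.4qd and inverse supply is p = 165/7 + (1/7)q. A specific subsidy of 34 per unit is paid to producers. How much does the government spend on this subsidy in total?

Government cost = 14382

Pre-subsidy: 219.2 - 0.4q = 165/7 + (1/7)q gives q* = 6847/19 and p* = 1426/19.
With the subsidy, sellers receive ps = pb + 34 for each unit, where pb is the price buyers pay.
On the curves, pb = 219.2 - 0.4q and ps = 165/7 + (1/7)q; the wedge ps − pb = 34 gives 165/7 + (1/7)q − (219.2 - 0.4q) = 34, so q' = 423.
Then pb = 219.2 − 0.4·423 = 50 and ps = 165/7 + (1/7)·423 = 84.
Government outlay = subsidy × quantity = 34 × 423 = 14382.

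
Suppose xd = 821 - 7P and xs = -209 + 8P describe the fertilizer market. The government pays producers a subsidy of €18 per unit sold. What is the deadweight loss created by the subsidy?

Deadweight loss = €604.8

Pre-subsidy: 821 - 7P = -209 + 8P gives P* = 206/3, x* = 1021/3.
With the subsidy, sellers receive Ps = Pb + 18 for each unit, where Pb is the price buyers pay.
Supply in terms of Pb becomes xs = -209 + 8(Pb + 18) = -65 + 8Pb. Setting this equal to demand: 821 - 7Pb = -65 + 8Pb, so Pb = 886/15.
Sellers receive Ps = 886/15 + 18 = 1156/15; x' = 821 − 7·(886/15) = 6113/15.
The subsidy expands output by 6113/15 − 1021/3 = 67.2 past the efficient level; on those units the gap between marginal cost and willingness to pay runs from 0 up to 18.
DWL = ½ × 18 × 67.2 = 604.8.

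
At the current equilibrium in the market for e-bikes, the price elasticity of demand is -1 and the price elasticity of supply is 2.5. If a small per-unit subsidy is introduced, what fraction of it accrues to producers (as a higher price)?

For a small subsidy around the equilibrium, the benefit split depends on the relative slopes, which at a point are proportional to the elasticities.
Buyer share = εs/(εs + |εd|) = 2.5/(2.5 + 1) = 5/7; seller share = |εd|/(εs + |εd|) = 2/7.
So producers capture 2/7 of the subsidy.

Producer share = 2/7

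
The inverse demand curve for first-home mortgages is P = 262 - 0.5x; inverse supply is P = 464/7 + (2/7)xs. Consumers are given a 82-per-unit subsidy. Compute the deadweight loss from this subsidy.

Pre-subsidy: 262 - 0.5x = 464/7 + (2/7)x gives x* = 2740/11 and P* = 1512/11.
With the rebate, buyers effectively pay Pb = Ps − 82, where Ps is the price sellers receive.
On the curves, Pb = 262 - 0.5x and Ps = 464/7 + (2/7)x; the wedge Ps − Pb = 82 gives 464/7 + (2/7)x − (262 - 0.5x) = 82, so x' = 3888/11.
Then Pb = 262 − 0.5·(3888/11) = 938/11 and Ps = 464/7 + (2/7)·(3888/11) = 1840/11.
The subsidy expands output by 3888/11 − 2740/11 = 1148/11 past the efficient level; on those units the gap between marginal cost and willingness to pay runs from 0 up to 82.
DWL = ½ × 82 × 1148/11 = 47068/11.

Deadweight loss = 47068/11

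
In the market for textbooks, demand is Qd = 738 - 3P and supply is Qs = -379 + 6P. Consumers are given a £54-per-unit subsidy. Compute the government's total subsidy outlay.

Pre-subsidy: 738 - 3P = -379 + 6P gives P* = 1117/9, Q* = 1097/3.
With the rebate, buyers effectively pay Pb = Ps − 54, where Ps is the price sellers receive.
Demand in terms of Ps becomes Qd = 738 − 3(Ps − 54) = 900 - 3Ps. Setting this equal to supply: 900 - 3Ps = -379 + 6Ps, so Ps = 1279/9.
Buyers pay Pb = 1279/9 − 54 = 793/9; Q' = -379 + 6·(1279/9) = 1421/3.
Government outlay = subsidy × quantity = 54 × 1421/3 = 25578.

Government cost = £25578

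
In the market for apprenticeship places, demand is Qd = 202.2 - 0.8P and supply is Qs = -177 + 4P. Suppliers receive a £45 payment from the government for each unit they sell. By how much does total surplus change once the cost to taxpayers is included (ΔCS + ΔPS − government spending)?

Pre-subsidy: 202.2 - 0.8P = -177 + 4P gives P* = 79, Q* = 139.
With the subsidy, sellers receive Ps = Pb + 45 for each unit, where Pb is the price buyers pay.
Supply in terms of Pb becomes Qs = -177 + 4(Pb + 45) = 3 + 4Pb. Setting this equal to demand: 202.2 - 0.8Pb = 3 + 4Pb, so Pb = 41.5.
Sellers receive Ps = 41.5 + 45 = 86.5; Q' = 202.2 − 0.8·41.5 = 169.
ΔCS = ½(139 + 169)(79 − 41.5) = 5775; ΔPS = ½(139 + 169)(86.5 − 79) = 1155.
Government spending = 45 × 169 = 7605.
Net change = 5775 + 1155 − 7605 = -675. The loss equals the DWL triangle ½·45·30.

Net change in total surplus = -£675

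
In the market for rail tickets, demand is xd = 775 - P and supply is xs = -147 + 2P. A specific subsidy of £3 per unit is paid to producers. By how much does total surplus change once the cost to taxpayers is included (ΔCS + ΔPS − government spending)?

Pre-subsidy: 775 - P = -147 + 2P gives P* = 922/3, x* = 1403/3.
With the subsidy, sellers receive Ps = Pb + 3 for each unit, where Pb is the price buyers pay.
Supply in terms of Pb becomes xs = -147 + 2(Pb + 3) = -141 + 2Pb. Setting this equal to demand: 775 - Pb = -141 + 2Pb, so Pb = 916/3.
Sellers receive Ps = 916/3 + 3 = 925/3; x' = 775 − 1·(916/3) = 1409/3.
ΔCS = ½(1403/3 + 1409/3)(922/3 − 916/3) = 2812/3; ΔPS = ½(1403/3 + 1409/3)(925/3 − 922/3) = 1406/3.
Government spending = 3 × 1409/3 = 1409.
Net change = 2812/3 + 1406/3 − 1409 = -3. The loss equals the DWL triangle ½·3·2.

Net change in total surplus = -£3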